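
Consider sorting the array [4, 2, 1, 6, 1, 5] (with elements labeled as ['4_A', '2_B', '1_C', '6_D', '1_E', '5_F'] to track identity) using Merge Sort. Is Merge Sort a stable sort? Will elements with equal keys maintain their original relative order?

Trace Merge Sort on the labeled array (the key is the number; the letter only tracks identity):
  Merge [2_B] + [1_C] -> [1_C, 2_B]
  Merge [4_A] + [1_C, 2_B] -> [1_C, 2_B, 4_A]
  Merge [1_E] + [5_F] -> [1_E, 5_F]
  Merge [6_D] + [1_E, 5_F] -> [1_E, 5_F, 6_D]
  Merge [1_C, 2_B, 4_A] + [1_E, 5_F, 6_D] -> [1_C, 1_E, 2_B, 4_A, 5_F, 6_D]
Final order: [1_C, 1_E, 2_B, 4_A, 5_F, 6_D]
Equal keys:
  value 1: originally 1_C, 1_E; after sorting 1_C, 1_E -> order preserved
All equal keys kept their original relative order. Merge Sort is stable: when the heads of the two halves are equal the merge takes from the left half first.
Answer: Stable


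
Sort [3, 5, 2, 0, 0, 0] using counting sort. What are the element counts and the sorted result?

Count array: [3, 0, 1, 1, 0, 1]
(count[i] = number of elements equal to i)
Cumulative count: [3, 3, 4, 5, 5, 6]
Sorted: [0, 0, 0, 2, 3, 5]


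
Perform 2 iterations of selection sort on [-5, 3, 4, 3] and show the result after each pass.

Pass 1: Select minimum -5 at index 0, swap -> [-5, 3, 4, 3]
Pass 2: Select minimum 3 at index 1, swap -> [-5, 3, 4, 3]


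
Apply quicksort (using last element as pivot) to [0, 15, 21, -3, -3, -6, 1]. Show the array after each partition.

Partition 1: pivot=1 at index 4 -> [0, -3, -3, -6, 1, 15, 21]
Partition 2: pivot=-6 at index 0 -> [-6, -3, -3, 0, 1, 15, 21]
Partition 3: pivot=0 at index 3 -> [-6, -3, -3, 0, 1, 15, 21]
Partition 4: pivot=-3 at index 2 -> [-6, -3, -3, 0, 1, 15, 21]
Partition 5: pivot=21 at index 6 -> [-6, -3, -3, 0, 1, 15, 21]


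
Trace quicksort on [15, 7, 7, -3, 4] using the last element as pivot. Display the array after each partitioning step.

Partition 1: pivot=4 at index 1 -> [-3, 4, 7, 15, 7]
Partition 2: pivot=7 at index 3 -> [-3, 4, 7, 7, 15]


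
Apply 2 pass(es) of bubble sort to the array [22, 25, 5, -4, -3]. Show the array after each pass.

After pass 1: [22, 5, -4, -3, 25] (3 swaps)
After pass 2: [5, -4, -3, 22, 25] (3 swaps)
Total swaps: 6


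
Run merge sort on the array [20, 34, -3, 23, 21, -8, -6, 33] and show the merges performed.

Divide and conquer:
  Merge [20] + [34] -> [20, 34]
  Merge [-3] + [23] -> [-3, 23]
  Merge [20, 34] + [-3, 23] -> [-3, 20, 23, 34]
  Merge [21] + [-8] -> [-8, 21]
  Merge [-6] + [33] -> [-6, 33]
  Merge [-8, 21] + [-6, 33] -> [-8, -6, 21, 33]
  Merge [-3, 20, 23, 34] + [-8, -6, 21, 33] -> [-8, -6, -3, 20, 21, 23, 33, 34]


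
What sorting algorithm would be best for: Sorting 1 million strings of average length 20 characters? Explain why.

Best choice: MSD radix sort or Mergesort
Reason: MSD radix sort is a non-comparison sort that buckets the strings by successive character positions, running in time proportional to the total number of characters examined rather than O(n log n) string comparisons; mergesort is a stable O(n log n)-comparison alternative that works for arbitrary variable-length keys


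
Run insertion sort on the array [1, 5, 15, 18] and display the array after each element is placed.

First element 1 is already 'sorted'
Insert 5: shifted 0 elements -> [1, 5, 15, 18]
Insert 15: shifted 0 elements -> [1, 5, 15, 18]
Insert 18: shifted 0 elements -> [1, 5, 15, 18]


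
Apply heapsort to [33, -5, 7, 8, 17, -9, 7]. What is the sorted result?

Build heap: [33, 17, 7, 8, -5, -9, 7]
Extract 33: [17, 8, 7, 7, -5, -9, 33]
Extract 17: [8, 7, 7, -9, -5, 17, 33]
Extract 8: [7, -5, 7, -9, 8, 17, 33]
Extract 7: [7, -5, -9, 7, 8, 17, 33]
Extract 7: [-5, -9, 7, 7, 8, 17, 33]
Extract -5: [-9, -5, 7, 7, 8, 17, 33]


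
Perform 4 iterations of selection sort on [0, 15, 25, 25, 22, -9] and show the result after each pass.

Pass 1: Select minimum -9 at index 5, swap -> [-9, 15, 25, 25, 22, 0]
Pass 2: Select minimum 0 at index 5, swap -> [-9, 0, 25, 25, 22, 15]
Pass 3: Select minimum 15 at index 5, swap -> [-9, 0, 15, 25, 22, 25]
Pass 4: Select minimum 22 at index 4, swap -> [-9, 0, 15, 22, 25, 25]


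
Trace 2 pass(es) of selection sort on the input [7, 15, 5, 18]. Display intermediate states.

Pass 1: Select minimum 5 at index 2, swap -> [5, 15, 7, 18]
Pass 2: Select minimum 7 at index 2, swap -> [5, 7, 15, 18]


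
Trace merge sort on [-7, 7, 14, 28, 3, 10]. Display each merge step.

Divide and conquer:
  Merge [7] + [14] -> [7, 14]
  Merge [-7] + [7, 14] -> [-7, 7, 14]
  Merge [3] + [10] -> [3, 10]
  Merge [28] + [3, 10] -> [3, 10, 28]
  Merge [-7, 7, 14] + [3, 10, 28] -> [-7, 3, 7, 10, 14, 28]


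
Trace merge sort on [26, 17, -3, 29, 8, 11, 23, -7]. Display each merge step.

Divide and conquer:
  Merge [26] + [17] -> [17, 26]
  Merge [-3] + [29] -> [-3, 29]
  Merge [17, 26] + [-3, 29] -> [-3, 17, 26, 29]
  Merge [8] + [11] -> [8, 11]
  Merge [23] + [-7] -> [-7, 23]
  Merge [8, 11] + [-7, 23] -> [-7, 8, 11, 23]
  Merge [-3, 17, 26, 29] + [-7, 8, 11, 23] -> [-7, -3, 8, 11, 17, 23, 26, 29]


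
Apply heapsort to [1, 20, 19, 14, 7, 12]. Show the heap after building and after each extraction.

Build heap: [20, 14, 19, 1, 7, 12]
Extract 20: [19, 14, 12, 1, 7, 20]
Extract 19: [14, 7, 12, 1, 19, 20]
Extract 14: [12, 7, 1, 14, 19, 20]
Extract 12: [7, 1, 12, 14, 19, 20]
Extract 7: [1, 7, 12, 14, 19, 20]


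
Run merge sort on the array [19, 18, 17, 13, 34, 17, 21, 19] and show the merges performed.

Divide and conquer:
  Merge [19] + [18] -> [18, 19]
  Merge [17] + [13] -> [13, 17]
  Merge [18, 19] + [13, 17] -> [13, 17, 18, 19]
  Merge [34] + [17] -> [17, 34]
  Merge [21] + [19] -> [19, 21]
  Merge [17, 34] + [19, 21] -> [17, 19, 21, 34]
  Merge [13, 17, 18, 19] + [17, 19, 21, 34] -> [13, 17, 17, 18, 19, 19, 21, 34]


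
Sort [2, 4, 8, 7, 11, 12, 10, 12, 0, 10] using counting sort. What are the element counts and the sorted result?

Count array: [1, 0, 1, 0, 1, 0, 0, 1, 1, 0, 2, 1, 2]
(count[i] = number of elements equal to i)
Cumulative count: [1, 1, 2, 2, 3, 3, 3, 4, 5, 5, 7, 8, 10]
Sorted: [0, 2, 4, 7, 8, 10, 10, 11, 12, 12]


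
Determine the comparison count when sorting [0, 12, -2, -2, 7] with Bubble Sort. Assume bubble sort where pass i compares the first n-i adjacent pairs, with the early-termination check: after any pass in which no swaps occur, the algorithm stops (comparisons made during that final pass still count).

Pass 1: compare adjacent pairs (0,1)..(3,4) = 4 comparison(s), 3 swap(s) -> [0, -2, -2, 7, 12]
Pass 2: compare adjacent pairs (0,1)..(2,3) = 3 comparison(s), 2 swap(s) -> [-2, -2, 0, 7, 12]
Pass 3: compare adjacent pairs (0,1)..(1,2) = 2 comparison(s), 0 swap(s) -> [-2, -2, 0, 7, 12]
No swaps in this pass, so bubble sort stops here.
Total comparisons: 4 + 3 + 2 = 9


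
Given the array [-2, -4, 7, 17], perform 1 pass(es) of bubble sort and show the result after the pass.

After pass 1: [-4, -2, 7, 17] (1 swaps)
Total swaps: 1


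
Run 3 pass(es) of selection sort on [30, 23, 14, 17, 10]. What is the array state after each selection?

Pass 1: Select minimum 10 at index 4, swap -> [10, 23, 14, 17, 30]
Pass 2: Select minimum 14 at index 2, swap -> [10, 14, 23, 17, 30]
Pass 3: Select minimum 17 at index 3, swap -> [10, 14, 17, 23, 30]


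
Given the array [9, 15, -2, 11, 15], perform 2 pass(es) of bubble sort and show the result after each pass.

After pass 1: [9, -2, 11, 15, 15] (2 swaps)
After pass 2: [-2, 9, 11, 15, 15] (1 swaps)
Total swaps: 3


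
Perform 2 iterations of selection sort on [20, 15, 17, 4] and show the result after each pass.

Pass 1: Select minimum 4 at index 3, swap -> [4, 15, 17, 20]
Pass 2: Select minimum 15 at index 1, swap -> [4, 15, 17, 20]


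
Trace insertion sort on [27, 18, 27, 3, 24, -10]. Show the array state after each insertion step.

First element 27 is already 'sorted'
Insert 18: shifted 1 elements -> [18, 27, 27, 3, 24, -10]
Insert 27: shifted 0 elements -> [18, 27, 27, 3, 24, -10]
Insert 3: shifted 3 elements -> [3, 18, 27, 27, 24, -10]
Insert 24: shifted 2 elements -> [3, 18, 24, 27, 27, -10]
Insert -10: shifted 5 elements -> [-10, 3, 18, 24, 27, 27]


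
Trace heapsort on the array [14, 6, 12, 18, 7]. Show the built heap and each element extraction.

Build heap: [18, 14, 12, 6, 7]
Extract 18: [14, 7, 12, 6, 18]
Extract 14: [12, 7, 6, 14, 18]
Extract 12: [7, 6, 12, 14, 18]
Extract 7: [6, 7, 12, 14, 18]


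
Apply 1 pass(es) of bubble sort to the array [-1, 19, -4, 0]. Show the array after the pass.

After pass 1: [-1, -4, 0, 19] (2 swaps)
Total swaps: 2


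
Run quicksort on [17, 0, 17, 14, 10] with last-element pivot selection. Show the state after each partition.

Partition 1: pivot=10 at index 1 -> [0, 10, 17, 14, 17]
Partition 2: pivot=17 at index 4 -> [0, 10, 17, 14, 17]
Partition 3: pivot=14 at index 2 -> [0, 10, 14, 17, 17]


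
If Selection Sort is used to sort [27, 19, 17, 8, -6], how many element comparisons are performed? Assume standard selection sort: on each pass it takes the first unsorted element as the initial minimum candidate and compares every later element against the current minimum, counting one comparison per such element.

Pass 1: scan indices 1..4 for the minimum = 4 comparison(s); min is -6, place at index 0 -> [-6, 19, 17, 8, 27]
Pass 2: scan indices 2..4 for the minimum = 3 comparison(s); min is 8, place at index 1 -> [-6, 8, 17, 19, 27]
Pass 3: scan indices 3..4 for the minimum = 2 comparison(s); min is 17, place at index 2 -> [-6, 8, 17, 19, 27]
Pass 4: scan indices 4..4 for the minimum = 1 comparison(s); min is 19, place at index 3 -> [-6, 8, 17, 19, 27]
Selection sort always scans the whole unsorted suffix, so the count is (n-1) + (n-2) + ... + 1 = n(n-1)/2 = 5*4/2 = 10 regardless of the input order.
Total comparisons: 4 + 3 + 2 + 1 = 10


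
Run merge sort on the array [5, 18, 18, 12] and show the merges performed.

Divide and conquer:
  Merge [5] + [18] -> [5, 18]
  Merge [18] + [12] -> [12, 18]
  Merge [5, 18] + [12, 18] -> [5, 12, 18, 18]


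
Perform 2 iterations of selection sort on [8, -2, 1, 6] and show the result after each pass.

Pass 1: Select minimum -2 at index 1, swap -> [-2, 8, 1, 6]
Pass 2: Select minimum 1 at index 2, swap -> [-2, 1, 8, 6]


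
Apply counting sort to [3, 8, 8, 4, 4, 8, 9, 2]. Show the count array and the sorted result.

Count array: [0, 0, 1, 1, 2, 0, 0, 0, 3, 1]
(count[i] = number of elements equal to i)
Cumulative count: [0, 0, 1, 2, 4, 4, 4, 4, 7, 8]
Sorted: [2, 3, 4, 4, 8, 8, 8, 9]


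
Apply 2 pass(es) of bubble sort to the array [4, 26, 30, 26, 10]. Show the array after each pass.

After pass 1: [4, 26, 26, 10, 30] (2 swaps)
After pass 2: [4, 26, 10, 26, 30] (1 swaps)
Total swaps: 3


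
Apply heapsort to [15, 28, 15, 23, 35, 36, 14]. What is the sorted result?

Build heap: [36, 35, 15, 23, 28, 15, 14]
Extract 36: [35, 28, 15, 23, 14, 15, 36]
Extract 35: [28, 23, 15, 15, 14, 35, 36]
Extract 28: [23, 15, 15, 14, 28, 35, 36]
Extract 23: [15, 14, 15, 23, 28, 35, 36]
Extract 15: [15, 14, 15, 23, 28, 35, 36]
Extract 15: [14, 15, 15, 23, 28, 35, 36]


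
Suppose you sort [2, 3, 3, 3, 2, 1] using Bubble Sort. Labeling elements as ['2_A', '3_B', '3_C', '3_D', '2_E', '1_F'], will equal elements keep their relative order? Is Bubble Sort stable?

Trace Bubble Sort on the labeled array (the key is the number; the letter only tracks identity):
  After pass 1: [2_A, 3_B, 3_C, 2_E, 1_F, 3_D]
  After pass 2: [2_A, 3_B, 2_E, 1_F, 3_C, 3_D]
  After pass 3: [2_A, 2_E, 1_F, 3_B, 3_C, 3_D]
  After pass 4: [2_A, 1_F, 2_E, 3_B, 3_C, 3_D]
  After pass 5: [1_F, 2_A, 2_E, 3_B, 3_C, 3_D]
Final order: [1_F, 2_A, 2_E, 3_B, 3_C, 3_D]
Equal keys:
  value 2: originally 2_A, 2_E; after sorting 2_A, 2_E -> order preserved
  value 3: originally 3_B, 3_C, 3_D; after sorting 3_B, 3_C, 3_D -> order preserved
All equal keys kept their original relative order. Bubble Sort is stable: it only swaps adjacent elements when the left one is strictly greater, so equal keys never move past each other.
Answer: Stable


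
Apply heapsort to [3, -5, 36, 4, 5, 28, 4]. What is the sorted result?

Build heap: [36, 5, 28, 4, -5, 3, 4]
Extract 36: [28, 5, 4, 4, -5, 3, 36]
Extract 28: [5, 4, 4, 3, -5, 28, 36]
Extract 5: [4, 3, 4, -5, 5, 28, 36]
Extract 4: [4, 3, -5, 4, 5, 28, 36]
Extract 4: [3, -5, 4, 4, 5, 28, 36]
Extract 3: [-5, 3, 4, 4, 5, 28, 36]


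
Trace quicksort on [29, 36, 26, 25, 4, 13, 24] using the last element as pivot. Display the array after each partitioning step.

Partition 1: pivot=24 at index 2 -> [4, 13, 24, 25, 29, 36, 26]
Partition 2: pivot=13 at index 1 -> [4, 13, 24, 25, 29, 36, 26]
Partition 3: pivot=26 at index 4 -> [4, 13, 24, 25, 26, 36, 29]
Partition 4: pivot=29 at index 5 -> [4, 13, 24, 25, 26, 29, 36]


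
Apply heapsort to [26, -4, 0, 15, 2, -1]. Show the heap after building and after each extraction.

Build heap: [26, 15, 0, -4, 2, -1]
Extract 26: [15, 2, 0, -4, -1, 26]
Extract 15: [2, -1, 0, -4, 15, 26]
Extract 2: [0, -1, -4, 2, 15, 26]
Extract 0: [-1, -4, 0, 2, 15, 26]
Extract -1: [-4, -1, 0, 2, 15, 26]


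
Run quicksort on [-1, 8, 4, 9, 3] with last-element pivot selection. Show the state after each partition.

Partition 1: pivot=3 at index 1 -> [-1, 3, 4, 9, 8]
Partition 2: pivot=8 at index 3 -> [-1, 3, 4, 8, 9]


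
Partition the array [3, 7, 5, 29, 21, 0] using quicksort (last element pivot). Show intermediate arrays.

Partition 1: pivot=0 at index 0 -> [0, 7, 5, 29, 21, 3]
Partition 2: pivot=3 at index 1 -> [0, 3, 5, 29, 21, 7]
Partition 3: pivot=7 at index 3 -> [0, 3, 5, 7, 21, 29]
Partition 4: pivot=29 at index 5 -> [0, 3, 5, 7, 21, 29]


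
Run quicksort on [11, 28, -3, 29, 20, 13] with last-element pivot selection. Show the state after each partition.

Partition 1: pivot=13 at index 2 -> [11, -3, 13, 29, 20, 28]
Partition 2: pivot=-3 at index 0 -> [-3, 11, 13, 29, 20, 28]
Partition 3: pivot=28 at index 4 -> [-3, 11, 13, 20, 28, 29]


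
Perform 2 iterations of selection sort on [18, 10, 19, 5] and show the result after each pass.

Pass 1: Select minimum 5 at index 3, swap -> [5, 10, 19, 18]
Pass 2: Select minimum 10 at index 1, swap -> [5, 10, 19, 18]


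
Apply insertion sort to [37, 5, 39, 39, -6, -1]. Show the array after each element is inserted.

First element 37 is already 'sorted'
Insert 5: shifted 1 elements -> [5, 37, 39, 39, -6, -1]
Insert 39: shifted 0 elements -> [5, 37, 39, 39, -6, -1]
Insert 39: shifted 0 elements -> [5, 37, 39, 39, -6, -1]
Insert -6: shifted 4 elements -> [-6, 5, 37, 39, 39, -1]
Insert -1: shifted 4 elements -> [-6, -1, 5, 37, 39, 39]


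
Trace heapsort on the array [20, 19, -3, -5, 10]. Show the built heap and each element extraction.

Build heap: [20, 19, -3, -5, 10]
Extract 20: [19, 10, -3, -5, 20]
Extract 19: [10, -5, -3, 19, 20]
Extract 10: [-3, -5, 10, 19, 20]
Extract -3: [-5, -3, 10, 19, 20]


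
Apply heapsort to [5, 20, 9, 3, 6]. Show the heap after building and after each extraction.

Build heap: [20, 6, 9, 3, 5]
Extract 20: [9, 6, 5, 3, 20]
Extract 9: [6, 3, 5, 9, 20]
Extract 6: [5, 3, 6, 9, 20]
Extract 5: [3, 5, 6, 9, 20]


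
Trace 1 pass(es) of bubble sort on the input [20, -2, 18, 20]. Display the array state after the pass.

After pass 1: [-2, 18, 20, 20] (2 swaps)
Total swaps: 2


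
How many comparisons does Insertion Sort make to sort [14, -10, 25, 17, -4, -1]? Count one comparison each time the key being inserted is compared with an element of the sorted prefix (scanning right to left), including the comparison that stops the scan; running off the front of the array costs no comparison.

Insert -10: 14 > -10 (shift), reached front = 1 comparison(s) -> [-10, 14, 25, 17, -4, -1]
Insert 25: 14 <= 25 (stop) = 1 comparison(s) -> [-10, 14, 25, 17, -4, -1]
Insert 17: 25 > 17 (shift), 14 <= 17 (stop) = 2 comparison(s) -> [-10, 14, 17, 25, -4, -1]
Insert -4: 25 > -4 (shift), 17 > -4 (shift), 14 > -4 (shift), -10 <= -4 (stop) = 4 comparison(s) -> [-10, -4, 14, 17, 25, -1]
Insert -1: 25 > -1 (shift), 17 > -1 (shift), 14 > -1 (shift), -4 <= -1 (stop) = 4 comparison(s) -> [-10, -4, -1, 14, 17, 25]
Total comparisons: 1 + 1 + 2 + 4 + 4 = 12


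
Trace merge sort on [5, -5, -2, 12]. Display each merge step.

Divide and conquer:
  Merge [5] + [-5] -> [-5, 5]
  Merge [-2] + [12] -> [-2, 12]
  Merge [-5, 5] + [-2, 12] -> [-5, -2, 5, 12]


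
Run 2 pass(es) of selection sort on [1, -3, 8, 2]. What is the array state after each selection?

Pass 1: Select minimum -3 at index 1, swap -> [-3, 1, 8, 2]
Pass 2: Select minimum 1 at index 1, swap -> [-3, 1, 8, 2]


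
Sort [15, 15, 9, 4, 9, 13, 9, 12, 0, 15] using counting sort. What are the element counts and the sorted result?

Count array: [1, 0, 0, 0, 1, 0, 0, 0, 0, 3, 0, 0, 1, 1, 0, 3]
(count[i] = number of elements equal to i)
Cumulative count: [1, 1, 1, 1, 2, 2, 2, 2, 2, 5, 5, 5, 6, 7, 7, 10]
Sorted: [0, 4, 9, 9, 9, 12, 13, 15, 15, 15]


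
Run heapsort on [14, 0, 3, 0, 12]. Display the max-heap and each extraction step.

Build heap: [14, 12, 3, 0, 0]
Extract 14: [12, 0, 3, 0, 14]
Extract 12: [3, 0, 0, 12, 14]
Extract 3: [0, 0, 3, 12, 14]
Extract 0: [0, 0, 3, 12, 14]


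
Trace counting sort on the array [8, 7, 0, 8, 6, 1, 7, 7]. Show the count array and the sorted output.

Count array: [1, 1, 0, 0, 0, 0, 1, 3, 2]
(count[i] = number of elements equal to i)
Cumulative count: [1, 2, 2, 2, 2, 2, 3, 6, 8]
Sorted: [0, 1, 6, 7, 7, 7, 8, 8]


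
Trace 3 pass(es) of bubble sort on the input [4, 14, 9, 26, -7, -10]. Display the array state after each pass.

After pass 1: [4, 9, 14, -7, -10, 26] (3 swaps)
After pass 2: [4, 9, -7, -10, 14, 26] (2 swaps)
After pass 3: [4, -7, -10, 9, 14, 26] (2 swaps)
Total swaps: 7


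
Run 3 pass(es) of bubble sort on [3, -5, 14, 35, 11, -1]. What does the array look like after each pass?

After pass 1: [-5, 3, 14, 11, -1, 35] (3 swaps)
After pass 2: [-5, 3, 11, -1, 14, 35] (2 swaps)
After pass 3: [-5, 3, -1, 11, 14, 35] (1 swaps)
Total swaps: 6


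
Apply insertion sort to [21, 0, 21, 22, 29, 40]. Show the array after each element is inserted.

First element 21 is already 'sorted'
Insert 0: shifted 1 elements -> [0, 21, 21, 22, 29, 40]
Insert 21: shifted 0 elements -> [0, 21, 21, 22, 29, 40]
Insert 22: shifted 0 elements -> [0, 21, 21, 22, 29, 40]
Insert 29: shifted 0 elements -> [0, 21, 21, 22, 29, 40]
Insert 40: shifted 0 elements -> [0, 21, 21, 22, 29, 40]


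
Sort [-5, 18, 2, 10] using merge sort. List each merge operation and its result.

Divide and conquer:
  Merge [-5] + [18] -> [-5, 18]
  Merge [2] + [10] -> [2, 10]
  Merge [-5, 18] + [2, 10] -> [-5, 2, 10, 18]


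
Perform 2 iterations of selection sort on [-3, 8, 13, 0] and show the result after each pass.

Pass 1: Select minimum -3 at index 0, swap -> [-3, 8, 13, 0]
Pass 2: Select minimum 0 at index 3, swap -> [-3, 0, 13, 8]


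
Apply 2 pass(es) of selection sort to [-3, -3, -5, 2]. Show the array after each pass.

Pass 1: Select minimum -5 at index 2, swap -> [-5, -3, -3, 2]
Pass 2: Select minimum -3 at index 1, swap -> [-5, -3, -3, 2]


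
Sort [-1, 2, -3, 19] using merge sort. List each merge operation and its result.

Divide and conquer:
  Merge [-1] + [2] -> [-1, 2]
  Merge [-3] + [19] -> [-3, 19]
  Merge [-1, 2] + [-3, 19] -> [-3, -1, 2, 19]


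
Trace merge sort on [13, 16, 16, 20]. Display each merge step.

Divide and conquer:
  Merge [13] + [16] -> [13, 16]
  Merge [16] + [20] -> [16, 20]
  Merge [13, 16] + [16, 20] -> [13, 16, 16, 20]


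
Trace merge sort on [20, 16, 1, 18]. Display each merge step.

Divide and conquer:
  Merge [20] + [16] -> [16, 20]
  Merge [1] + [18] -> [1, 18]
  Merge [16, 20] + [1, 18] -> [1, 16, 18, 20]


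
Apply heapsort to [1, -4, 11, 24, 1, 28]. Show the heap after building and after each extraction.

Build heap: [28, 24, 11, -4, 1, 1]
Extract 28: [24, 1, 11, -4, 1, 28]
Extract 24: [11, 1, 1, -4, 24, 28]
Extract 11: [1, -4, 1, 11, 24, 28]
Extract 1: [1, -4, 1, 11, 24, 28]
Extract 1: [-4, 1, 1, 11, 24, 28]


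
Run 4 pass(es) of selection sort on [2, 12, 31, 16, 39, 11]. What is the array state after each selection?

Pass 1: Select minimum 2 at index 0, swap -> [2, 12, 31, 16, 39, 11]
Pass 2: Select minimum 11 at index 5, swap -> [2, 11, 31, 16, 39, 12]
Pass 3: Select minimum 12 at index 5, swap -> [2, 11, 12, 16, 39, 31]
Pass 4: Select minimum 16 at index 3, swap -> [2, 11, 12, 16, 39, 31]


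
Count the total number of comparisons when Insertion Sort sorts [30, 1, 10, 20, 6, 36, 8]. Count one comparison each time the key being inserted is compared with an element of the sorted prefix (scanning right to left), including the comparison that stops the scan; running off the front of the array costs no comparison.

Insert 1: 30 > 1 (shift), reached front = 1 comparison(s) -> [1, 30, 10, 20, 6, 36, 8]
Insert 10: 30 > 10 (shift), 1 <= 10 (stop) = 2 comparison(s) -> [1, 10, 30, 20, 6, 36, 8]
Insert 20: 30 > 20 (shift), 10 <= 20 (stop) = 2 comparison(s) -> [1, 10, 20, 30, 6, 36, 8]
Insert 6: 30 > 6 (shift), 20 > 6 (shift), 10 > 6 (shift), 1 <= 6 (stop) = 4 comparison(s) -> [1, 6, 10, 20, 30, 36, 8]
Insert 36: 30 <= 36 (stop) = 1 comparison(s) -> [1, 6, 10, 20, 30, 36, 8]
Insert 8: 36 > 8 (shift), 30 > 8 (shift), 20 > 8 (shift), 10 > 8 (shift), 6 <= 8 (stop) = 5 comparison(s) -> [1, 6, 8, 10, 20, 30, 36]
Total comparisons: 1 + 2 + 2 + 4 + 1 + 5 = 15


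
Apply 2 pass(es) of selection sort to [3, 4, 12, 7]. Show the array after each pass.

Pass 1: Select minimum 3 at index 0, swap -> [3, 4, 12, 7]
Pass 2: Select minimum 4 at index 1, swap -> [3, 4, 12, 7]


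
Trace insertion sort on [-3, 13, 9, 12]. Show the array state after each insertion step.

First element -3 is already 'sorted'
Insert 13: shifted 0 elements -> [-3, 13, 9, 12]
Insert 9: shifted 1 elements -> [-3, 9, 13, 12]
Insert 12: shifted 1 elements -> [-3, 9, 12, 13]


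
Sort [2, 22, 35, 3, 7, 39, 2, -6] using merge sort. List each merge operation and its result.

Divide and conquer:
  Merge [2] + [22] -> [2, 22]
  Merge [35] + [3] -> [3, 35]
  Merge [2, 22] + [3, 35] -> [2, 3, 22, 35]
  Merge [7] + [39] -> [7, 39]
  Merge [2] + [-6] -> [-6, 2]
  Merge [7, 39] + [-6, 2] -> [-6, 2, 7, 39]
  Merge [2, 3, 22, 35] + [-6, 2, 7, 39] -> [-6, 2, 2, 3, 7, 22, 35, 39]


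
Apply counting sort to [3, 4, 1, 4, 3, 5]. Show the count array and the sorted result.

Count array: [0, 1, 0, 2, 2, 1]
(count[i] = number of elements equal to i)
Cumulative count: [0, 1, 1, 3, 5, 6]
Sorted: [1, 3, 3, 4, 4, 5]


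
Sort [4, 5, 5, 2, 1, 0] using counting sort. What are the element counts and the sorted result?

Count array: [1, 1, 1, 0, 1, 2]
(count[i] = number of elements equal to i)
Cumulative count: [1, 2, 3, 3, 4, 6]
Sorted: [0, 1, 2, 4, 5, 5]


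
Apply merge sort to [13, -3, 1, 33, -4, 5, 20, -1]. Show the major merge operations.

Divide and conquer:
  Merge [13] + [-3] -> [-3, 13]
  Merge [1] + [33] -> [1, 33]
  Merge [-3, 13] + [1, 33] -> [-3, 1, 13, 33]
  Merge [-4] + [5] -> [-4, 5]
  Merge [20] + [-1] -> [-1, 20]
  Merge [-4, 5] + [-1, 20] -> [-4, -1, 5, 20]
  Merge [-3, 1, 13, 33] + [-4, -1, 5, 20] -> [-4, -3, -1, 1, 5, 13, 20, 33]


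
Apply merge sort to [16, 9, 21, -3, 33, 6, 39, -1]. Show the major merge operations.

Divide and conquer:
  Merge [16] + [9] -> [9, 16]
  Merge [21] + [-3] -> [-3, 21]
  Merge [9, 16] + [-3, 21] -> [-3, 9, 16, 21]
  Merge [33] + [6] -> [6, 33]
  Merge [39] + [-1] -> [-1, 39]
  Merge [6, 33] + [-1, 39] -> [-1, 6, 33, 39]
  Merge [-3, 9, 16, 21] + [-1, 6, 33, 39] -> [-3, -1, 6, 9, 16, 21, 33, 39]


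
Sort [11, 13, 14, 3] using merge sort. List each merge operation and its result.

Divide and conquer:
  Merge [11] + [13] -> [11, 13]
  Merge [14] + [3] -> [3, 14]
  Merge [11, 13] + [3, 14] -> [3, 11, 13, 14]


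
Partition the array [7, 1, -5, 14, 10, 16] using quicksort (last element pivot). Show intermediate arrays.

Partition 1: pivot=16 at index 5 -> [7, 1, -5, 14, 10, 16]
Partition 2: pivot=10 at index 3 -> [7, 1, -5, 10, 14, 16]
Partition 3: pivot=-5 at index 0 -> [-5, 1, 7, 10, 14, 16]
Partition 4: pivot=7 at index 2 -> [-5, 1, 7, 10, 14, 16]


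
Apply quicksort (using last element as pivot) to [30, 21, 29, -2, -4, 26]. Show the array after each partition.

Partition 1: pivot=26 at index 3 -> [21, -2, -4, 26, 29, 30]
Partition 2: pivot=-4 at index 0 -> [-4, -2, 21, 26, 29, 30]
Partition 3: pivot=21 at index 2 -> [-4, -2, 21, 26, 29, 30]
Partition 4: pivot=30 at index 5 -> [-4, -2, 21, 26, 29, 30]


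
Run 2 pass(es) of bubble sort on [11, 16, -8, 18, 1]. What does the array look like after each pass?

After pass 1: [11, -8, 16, 1, 18] (2 swaps)
After pass 2: [-8, 11, 1, 16, 18] (2 swaps)
Total swaps: 4


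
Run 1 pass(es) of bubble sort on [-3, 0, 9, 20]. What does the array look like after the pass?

After pass 1: [-3, 0, 9, 20] (0 swaps)
Total swaps: 0


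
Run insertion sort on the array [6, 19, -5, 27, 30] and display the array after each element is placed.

First element 6 is already 'sorted'
Insert 19: shifted 0 elements -> [6, 19, -5, 27, 30]
Insert -5: shifted 2 elements -> [-5, 6, 19, 27, 30]
Insert 27: shifted 0 elements -> [-5, 6, 19, 27, 30]
Insert 30: shifted 0 elements -> [-5, 6, 19, 27, 30]


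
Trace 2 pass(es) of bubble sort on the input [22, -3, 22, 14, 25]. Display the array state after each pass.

After pass 1: [-3, 22, 14, 22, 25] (2 swaps)
After pass 2: [-3, 14, 22, 22, 25] (1 swaps)
Total swaps: 3


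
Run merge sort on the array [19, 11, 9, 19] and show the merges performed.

Divide and conquer:
  Merge [19] + [11] -> [11, 19]
  Merge [9] + [19] -> [9, 19]
  Merge [11, 19] + [9, 19] -> [9, 11, 19, 19]


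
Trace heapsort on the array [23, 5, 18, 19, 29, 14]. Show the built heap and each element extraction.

Build heap: [29, 23, 18, 19, 5, 14]
Extract 29: [23, 19, 18, 14, 5, 29]
Extract 23: [19, 14, 18, 5, 23, 29]
Extract 19: [18, 14, 5, 19, 23, 29]
Extract 18: [14, 5, 18, 19, 23, 29]
Extract 14: [5, 14, 18, 19, 23, 29]


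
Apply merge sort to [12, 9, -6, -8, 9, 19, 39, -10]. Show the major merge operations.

Divide and conquer:
  Merge [12] + [9] -> [9, 12]
  Merge [-6] + [-8] -> [-8, -6]
  Merge [9, 12] + [-8, -6] -> [-8, -6, 9, 12]
  Merge [9] + [19] -> [9, 19]
  Merge [39] + [-10] -> [-10, 39]
  Merge [9, 19] + [-10, 39] -> [-10, 9, 19, 39]
  Merge [-8, -6, 9, 12] + [-10, 9, 19, 39] -> [-10, -8, -6, 9, 9, 12, 19, 39]


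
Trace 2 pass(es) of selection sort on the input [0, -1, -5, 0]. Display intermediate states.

Pass 1: Select minimum -5 at index 2, swap -> [-5, -1, 0, 0]
Pass 2: Select minimum -1 at index 1, swap -> [-5, -1, 0, 0]


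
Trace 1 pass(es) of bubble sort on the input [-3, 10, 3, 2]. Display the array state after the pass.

After pass 1: [-3, 3, 2, 10] (2 swaps)
Total swaps: 2


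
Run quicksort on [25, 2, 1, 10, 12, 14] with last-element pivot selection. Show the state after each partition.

Partition 1: pivot=14 at index 4 -> [2, 1, 10, 12, 14, 25]
Partition 2: pivot=12 at index 3 -> [2, 1, 10, 12, 14, 25]
Partition 3: pivot=10 at index 2 -> [2, 1, 10, 12, 14, 25]
Partition 4: pivot=1 at index 0 -> [1, 2, 10, 12, 14, 25]


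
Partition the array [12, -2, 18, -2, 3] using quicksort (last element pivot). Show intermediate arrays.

Partition 1: pivot=3 at index 2 -> [-2, -2, 3, 12, 18]
Partition 2: pivot=-2 at index 1 -> [-2, -2, 3, 12, 18]
Partition 3: pivot=18 at index 4 -> [-2, -2, 3, 12, 18]


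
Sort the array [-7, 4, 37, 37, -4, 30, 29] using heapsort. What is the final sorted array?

Build heap: [37, 4, 37, -7, -4, 30, 29]
Extract 37: [37, 4, 30, -7, -4, 29, 37]
Extract 37: [30, 4, 29, -7, -4, 37, 37]
Extract 30: [29, 4, -4, -7, 30, 37, 37]
Extract 29: [4, -7, -4, 29, 30, 37, 37]
Extract 4: [-4, -7, 4, 29, 30, 37, 37]
Extract -4: [-7, -4, 4, 29, 30, 37, 37]


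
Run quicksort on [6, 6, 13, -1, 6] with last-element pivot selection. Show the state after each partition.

Partition 1: pivot=6 at index 3 -> [6, 6, -1, 6, 13]
Partition 2: pivot=-1 at index 0 -> [-1, 6, 6, 6, 13]
Partition 3: pivot=6 at index 2 -> [-1, 6, 6, 6, 13]


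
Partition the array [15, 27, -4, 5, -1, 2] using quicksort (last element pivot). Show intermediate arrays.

Partition 1: pivot=2 at index 2 -> [-4, -1, 2, 5, 27, 15]
Partition 2: pivot=-1 at index 1 -> [-4, -1, 2, 5, 27, 15]
Partition 3: pivot=15 at index 4 -> [-4, -1, 2, 5, 15, 27]


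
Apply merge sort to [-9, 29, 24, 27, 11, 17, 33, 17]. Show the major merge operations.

Divide and conquer:
  Merge [-9] + [29] -> [-9, 29]
  Merge [24] + [27] -> [24, 27]
  Merge [-9, 29] + [24, 27] -> [-9, 24, 27, 29]
  Merge [11] + [17] -> [11, 17]
  Merge [33] + [17] -> [17, 33]
  Merge [11, 17] + [17, 33] -> [11, 17, 17, 33]
  Merge [-9, 24, 27, 29] + [11, 17, 17, 33] -> [-9, 11, 17, 17, 24, 27, 29, 33]


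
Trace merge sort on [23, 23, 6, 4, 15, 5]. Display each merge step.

Divide and conquer:
  Merge [23] + [6] -> [6, 23]
  Merge [23] + [6, 23] -> [6, 23, 23]
  Merge [15] + [5] -> [5, 15]
  Merge [4] + [5, 15] -> [4, 5, 15]
  Merge [6, 23, 23] + [4, 5, 15] -> [4, 5, 6, 15, 23, 23]


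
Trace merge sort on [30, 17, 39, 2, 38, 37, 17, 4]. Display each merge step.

Divide and conquer:
  Merge [30] + [17] -> [17, 30]
  Merge [39] + [2] -> [2, 39]
  Merge [17, 30] + [2, 39] -> [2, 17, 30, 39]
  Merge [38] + [37] -> [37, 38]
  Merge [17] + [4] -> [4, 17]
  Merge [37, 38] + [4, 17] -> [4, 17, 37, 38]
  Merge [2, 17, 30, 39] + [4, 17, 37, 38] -> [2, 4, 17, 17, 30, 37, 38, 39]


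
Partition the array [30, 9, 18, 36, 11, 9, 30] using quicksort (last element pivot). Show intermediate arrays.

Partition 1: pivot=30 at index 5 -> [30, 9, 18, 11, 9, 30, 36]
Partition 2: pivot=9 at index 1 -> [9, 9, 18, 11, 30, 30, 36]
Partition 3: pivot=30 at index 4 -> [9, 9, 18, 11, 30, 30, 36]
Partition 4: pivot=11 at index 2 -> [9, 9, 11, 18, 30, 30, 36]


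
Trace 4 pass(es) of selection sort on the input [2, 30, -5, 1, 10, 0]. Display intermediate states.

Pass 1: Select minimum -5 at index 2, swap -> [-5, 30, 2, 1, 10, 0]
Pass 2: Select minimum 0 at index 5, swap -> [-5, 0, 2, 1, 10, 30]
Pass 3: Select minimum 1 at index 3, swap -> [-5, 0, 1, 2, 10, 30]
Pass 4: Select minimum 2 at index 3, swap -> [-5, 0, 1, 2, 10, 30]


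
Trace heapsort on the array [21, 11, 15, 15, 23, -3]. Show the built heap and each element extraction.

Build heap: [23, 21, 15, 15, 11, -3]
Extract 23: [21, 15, 15, -3, 11, 23]
Extract 21: [15, 11, 15, -3, 21, 23]
Extract 15: [15, 11, -3, 15, 21, 23]
Extract 15: [11, -3, 15, 15, 21, 23]
Extract 11: [-3, 11, 15, 15, 21, 23]


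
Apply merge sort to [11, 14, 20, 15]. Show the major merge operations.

Divide and conquer:
  Merge [11] + [14] -> [11, 14]
  Merge [20] + [15] -> [15, 20]
  Merge [11, 14] + [15, 20] -> [11, 14, 15, 20]


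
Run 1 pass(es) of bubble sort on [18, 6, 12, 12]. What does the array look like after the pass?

After pass 1: [6, 12, 12, 18] (3 swaps)
Total swaps: 3


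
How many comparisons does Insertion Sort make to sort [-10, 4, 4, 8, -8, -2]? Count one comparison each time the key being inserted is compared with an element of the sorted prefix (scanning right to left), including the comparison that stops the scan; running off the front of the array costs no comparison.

Insert 4: -10 <= 4 (stop) = 1 comparison(s) -> [-10, 4, 4, 8, -8, -2]
Insert 4: 4 <= 4 (stop) = 1 comparison(s) -> [-10, 4, 4, 8, -8, -2]
Insert 8: 4 <= 8 (stop) = 1 comparison(s) -> [-10, 4, 4, 8, -8, -2]
Insert -8: 8 > -8 (shift), 4 > -8 (shift), 4 > -8 (shift), -10 <= -8 (stop) = 4 comparison(s) -> [-10, -8, 4, 4, 8, -2]
Insert -2: 8 > -2 (shift), 4 > -2 (shift), 4 > -2 (shift), -8 <= -2 (stop) = 4 comparison(s) -> [-10, -8, -2, 4, 4, 8]
Total comparisons: 1 + 1 + 1 + 4 + 4 = 11


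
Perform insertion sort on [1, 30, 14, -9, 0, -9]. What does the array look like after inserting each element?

First element 1 is already 'sorted'
Insert 30: shifted 0 elements -> [1, 30, 14, -9, 0, -9]
Insert 14: shifted 1 elements -> [1, 14, 30, -9, 0, -9]
Insert -9: shifted 3 elements -> [-9, 1, 14, 30, 0, -9]
Insert 0: shifted 3 elements -> [-9, 0, 1, 14, 30, -9]
Insert -9: shifted 4 elements -> [-9, -9, 0, 1, 14, 30]


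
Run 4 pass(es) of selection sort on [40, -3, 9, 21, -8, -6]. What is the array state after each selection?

Pass 1: Select minimum -8 at index 4, swap -> [-8, -3, 9, 21, 40, -6]
Pass 2: Select minimum -6 at index 5, swap -> [-8, -6, 9, 21, 40, -3]
Pass 3: Select minimum -3 at index 5, swap -> [-8, -6, -3, 21, 40, 9]
Pass 4: Select minimum 9 at index 5, swap -> [-8, -6, -3, 9, 40, 21]


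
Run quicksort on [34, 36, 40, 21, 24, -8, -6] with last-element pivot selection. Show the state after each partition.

Partition 1: pivot=-6 at index 1 -> [-8, -6, 40, 21, 24, 34, 36]
Partition 2: pivot=36 at index 5 -> [-8, -6, 21, 24, 34, 36, 40]
Partition 3: pivot=34 at index 4 -> [-8, -6, 21, 24, 34, 36, 40]
Partition 4: pivot=24 at index 3 -> [-8, -6, 21, 24, 34, 36, 40]


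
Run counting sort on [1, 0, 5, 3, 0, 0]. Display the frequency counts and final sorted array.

Count array: [3, 1, 0, 1, 0, 1]
(count[i] = number of elements equal to i)
Cumulative count: [3, 4, 4, 5, 5, 6]
Sorted: [0, 0, 0, 1, 3, 5]


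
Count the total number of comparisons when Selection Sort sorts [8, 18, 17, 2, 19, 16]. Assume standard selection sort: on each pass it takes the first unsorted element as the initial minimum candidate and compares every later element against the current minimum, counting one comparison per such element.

Pass 1: scan indices 1..5 for the minimum = 5 comparison(s); min is 2, place at index 0 -> [2, 18, 17, 8, 19, 16]
Pass 2: scan indices 2..5 for the minimum = 4 comparison(s); min is 8, place at index 1 -> [2, 8, 17, 18, 19, 16]
Pass 3: scan indices 3..5 for the minimum = 3 comparison(s); min is 16, place at index 2 -> [2, 8, 16, 18, 19, 17]
Pass 4: scan indices 4..5 for the minimum = 2 comparison(s); min is 17, place at index 3 -> [2, 8, 16, 17, 19, 18]
Pass 5: scan indices 5..5 for the minimum = 1 comparison(s); min is 18, place at index 4 -> [2, 8, 16, 17, 18, 19]
Selection sort always scans the whole unsorted suffix, so the count is (n-1) + (n-2) + ... + 1 = n(n-1)/2 = 6*5/2 = 15 regardless of the input order.
Total comparisons: 5 + 4 + 3 + 2 + 1 = 15


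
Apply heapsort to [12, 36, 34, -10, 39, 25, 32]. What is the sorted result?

Build heap: [39, 36, 34, -10, 12, 25, 32]
Extract 39: [36, 32, 34, -10, 12, 25, 39]
Extract 36: [34, 32, 25, -10, 12, 36, 39]
Extract 34: [32, 12, 25, -10, 34, 36, 39]
Extract 32: [25, 12, -10, 32, 34, 36, 39]
Extract 25: [12, -10, 25, 32, 34, 36, 39]
Extract 12: [-10, 12, 25, 32, 34, 36, 39]


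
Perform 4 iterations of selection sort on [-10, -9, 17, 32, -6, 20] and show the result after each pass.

Pass 1: Select minimum -10 at index 0, swap -> [-10, -9, 17, 32, -6, 20]
Pass 2: Select minimum -9 at index 1, swap -> [-10, -9, 17, 32, -6, 20]
Pass 3: Select minimum -6 at index 4, swap -> [-10, -9, -6, 32, 17, 20]
Pass 4: Select minimum 17 at index 4, swap -> [-10, -9, -6, 17, 32, 20]


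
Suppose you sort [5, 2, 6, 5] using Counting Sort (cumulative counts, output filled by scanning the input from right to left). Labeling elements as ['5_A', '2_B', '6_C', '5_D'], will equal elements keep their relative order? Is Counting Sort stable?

Trace Counting Sort on the labeled array (the key is the number; the letter only tracks identity):
  Counts for values 0..6: [0, 0, 1, 0, 0, 2, 1]
  Cumulative counts: [0, 0, 1, 1, 1, 3, 4]
  Scan right to left: place 5_D at output index 2
  Scan right to left: place 6_C at output index 3
  Scan right to left: place 2_B at output index 0
  Scan right to left: place 5_A at output index 1
  Output: [2_B, 5_A, 5_D, 6_C]
Equal keys:
  value 5: originally 5_A, 5_D; after sorting 5_A, 5_D -> order preserved
All equal keys kept their original relative order. Counting Sort is stable: scanning the input right to left with decreasing cumulative counts places later duplicates at later output positions.
Answer: Stable


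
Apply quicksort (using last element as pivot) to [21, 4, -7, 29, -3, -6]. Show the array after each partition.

Partition 1: pivot=-6 at index 1 -> [-7, -6, 21, 29, -3, 4]
Partition 2: pivot=4 at index 3 -> [-7, -6, -3, 4, 21, 29]
Partition 3: pivot=29 at index 5 -> [-7, -6, -3, 4, 21, 29]


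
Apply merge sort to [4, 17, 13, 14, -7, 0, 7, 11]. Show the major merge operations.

Divide and conquer:
  Merge [4] + [17] -> [4, 17]
  Merge [13] + [14] -> [13, 14]
  Merge [4, 17] + [13, 14] -> [4, 13, 14, 17]
  Merge [-7] + [0] -> [-7, 0]
  Merge [7] + [11] -> [7, 11]
  Merge [-7, 0] + [7, 11] -> [-7, 0, 7, 11]
  Merge [4, 13, 14, 17] + [-7, 0, 7, 11] -> [-7, 0, 4, 7, 11, 13, 14, 17]


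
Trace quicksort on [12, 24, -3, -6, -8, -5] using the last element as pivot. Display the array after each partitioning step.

Partition 1: pivot=-5 at index 2 -> [-6, -8, -5, 12, 24, -3]
Partition 2: pivot=-8 at index 0 -> [-8, -6, -5, 12, 24, -3]
Partition 3: pivot=-3 at index 3 -> [-8, -6, -5, -3, 24, 12]
Partition 4: pivot=12 at index 4 -> [-8, -6, -5, -3, 12, 24]


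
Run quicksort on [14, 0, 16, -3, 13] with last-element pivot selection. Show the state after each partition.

Partition 1: pivot=13 at index 2 -> [0, -3, 13, 14, 16]
Partition 2: pivot=-3 at index 0 -> [-3, 0, 13, 14, 16]
Partition 3: pivot=16 at index 4 -> [-3, 0, 13, 14, 16]


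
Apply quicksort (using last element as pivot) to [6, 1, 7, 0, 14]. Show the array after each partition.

Partition 1: pivot=14 at index 4 -> [6, 1, 7, 0, 14]
Partition 2: pivot=0 at index 0 -> [0, 1, 7, 6, 14]
Partition 3: pivot=6 at index 2 -> [0, 1, 6, 7, 14]


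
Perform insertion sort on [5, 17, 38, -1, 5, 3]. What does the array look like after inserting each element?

First element 5 is already 'sorted'
Insert 17: shifted 0 elements -> [5, 17, 38, -1, 5, 3]
Insert 38: shifted 0 elements -> [5, 17, 38, -1, 5, 3]
Insert -1: shifted 3 elements -> [-1, 5, 17, 38, 5, 3]
Insert 5: shifted 2 elements -> [-1, 5, 5, 17, 38, 3]
Insert 3: shifted 4 elements -> [-1, 3, 5, 5, 17, 38]


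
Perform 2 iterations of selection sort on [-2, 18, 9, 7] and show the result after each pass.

Pass 1: Select minimum -2 at index 0, swap -> [-2, 18, 9, 7]
Pass 2: Select minimum 7 at index 3, swap -> [-2, 7, 9, 18]


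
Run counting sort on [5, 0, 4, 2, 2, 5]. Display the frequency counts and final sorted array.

Count array: [1, 0, 2, 0, 1, 2]
(count[i] = number of elements equal to i)
Cumulative count: [1, 1, 3, 3, 4, 6]
Sorted: [0, 2, 2, 4, 5, 5]


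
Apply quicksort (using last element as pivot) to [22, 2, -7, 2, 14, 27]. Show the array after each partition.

Partition 1: pivot=27 at index 5 -> [22, 2, -7, 2, 14, 27]
Partition 2: pivot=14 at index 3 -> [2, -7, 2, 14, 22, 27]
Partition 3: pivot=2 at index 2 -> [2, -7, 2, 14, 22, 27]
Partition 4: pivot=-7 at index 0 -> [-7, 2, 2, 14, 22, 27]


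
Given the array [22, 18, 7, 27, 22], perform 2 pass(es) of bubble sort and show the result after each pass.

After pass 1: [18, 7, 22, 22, 27] (3 swaps)
After pass 2: [7, 18, 22, 22, 27] (1 swaps)
Total swaps: 4


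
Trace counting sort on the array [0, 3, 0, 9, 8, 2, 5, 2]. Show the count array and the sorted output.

Count array: [2, 0, 2, 1, 0, 1, 0, 0, 1, 1]
(count[i] = number of elements equal to i)
Cumulative count: [2, 2, 4, 5, 5, 6, 6, 6, 7, 8]
Sorted: [0, 0, 2, 2, 3, 5, 8, 9]


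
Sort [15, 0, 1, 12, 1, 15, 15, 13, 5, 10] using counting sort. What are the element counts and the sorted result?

Count array: [1, 2, 0, 0, 0, 1, 0, 0, 0, 0, 1, 0, 1, 1, 0, 3]
(count[i] = number of elements equal to i)
Cumulative count: [1, 3, 3, 3, 3, 4, 4, 4, 4, 4, 5, 5, 6, 7, 7, 10]
Sorted: [0, 1, 1, 5, 10, 12, 13, 15, 15, 15]
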